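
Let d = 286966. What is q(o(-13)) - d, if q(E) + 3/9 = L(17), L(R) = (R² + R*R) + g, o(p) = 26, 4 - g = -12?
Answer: -859117/3 ≈ -2.8637e+5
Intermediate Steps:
g = 16 (g = 4 - 1*(-12) = 4 + 12 = 16)
L(R) = 16 + 2*R² (L(R) = (R² + R*R) + 16 = (R² + R²) + 16 = 2*R² + 16 = 16 + 2*R²)
q(E) = 1781/3 (q(E) = -⅓ + (16 + 2*17²) = -⅓ + (16 + 2*289) = -⅓ + (16 + 578) = -⅓ + 594 = 1781/3)
q(o(-13)) - d = 1781/3 - 1*286966 = 1781/3 - 286966 = -859117/3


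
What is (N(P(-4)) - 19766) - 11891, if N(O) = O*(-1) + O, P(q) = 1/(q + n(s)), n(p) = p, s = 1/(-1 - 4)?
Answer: -31657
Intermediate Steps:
s = -⅕ (s = 1/(-5) = -⅕ ≈ -0.20000)
P(q) = 1/(-⅕ + q) (P(q) = 1/(q - ⅕) = 1/(-⅕ + q))
N(O) = 0 (N(O) = -O + O = 0)
(N(P(-4)) - 19766) - 11891 = (0 - 19766) - 11891 = -19766 - 11891 = -31657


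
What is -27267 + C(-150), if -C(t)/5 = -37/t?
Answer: -818047/30 ≈ -27268.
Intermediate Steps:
C(t) = 185/t (C(t) = -(-185)/t = 185/t)
-27267 + C(-150) = -27267 + 185/(-150) = -27267 + 185*(-1/150) = -27267 - 37/30 = -818047/30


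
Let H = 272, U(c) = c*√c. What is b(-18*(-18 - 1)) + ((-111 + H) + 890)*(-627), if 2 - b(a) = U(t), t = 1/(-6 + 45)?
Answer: -658975 - √39/1521 ≈ -6.5898e+5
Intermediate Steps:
t = 1/39 ≈ 0.025641
U(c) = c^(3/2)
b(a) = 2 - √39/1521 (b(a) = 2 - (1/39)^(3/2) = 2 - √39/1521)
b(-18*(-18 - 1)) + ((-111 + H) + 890)*(-627) = (2 - √39/1521) + ((-111 + 272) + 890)*(-627) = (2 - √39/1521) + (161 + 890)*(-627) = (2 - √39/1521) + 1051*(-627) = (2 - √39/1521) - 658977 = -658975 - √39/1521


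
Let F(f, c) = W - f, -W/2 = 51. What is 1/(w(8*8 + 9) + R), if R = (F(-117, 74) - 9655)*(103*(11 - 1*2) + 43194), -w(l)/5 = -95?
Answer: -1/425325965 ≈ -2.3511e-9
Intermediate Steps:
W = -102 (W = -2*51 = -102)
w(l) = 475 (w(l) = -5*(-95) = 475)
F(f, c) = -102 - f
R = -425326440 (R = ((-102 - 1*(-117)) - 9655)*(103*(11 - 1*2) + 43194) = ((-102 + 117) - 9655)*(103*(11 - 2) + 43194) = (15 - 9655)*(103*9 + 43194) = -9640*(927 + 43194) = -9640*44121 = -425326440)
1/(w(8*8 + 9) + R) = 1/(475 - 425326440) = 1/(-425325965) = -1/425325965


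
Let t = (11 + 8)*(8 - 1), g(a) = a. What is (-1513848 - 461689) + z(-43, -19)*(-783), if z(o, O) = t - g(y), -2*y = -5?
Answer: -4155437/2 ≈ -2.0777e+6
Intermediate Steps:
y = 5/2 (y = -½*(-5) = 5/2 ≈ 2.5000)
t = 133 (t = 19*7 = 133)
z(o, O) = 261/2 (z(o, O) = 133 - 1*5/2 = 133 - 5/2 = 261/2)
(-1513848 - 461689) + z(-43, -19)*(-783) = (-1513848 - 461689) + (261/2)*(-783) = -1975537 - 204363/2 = -4155437/2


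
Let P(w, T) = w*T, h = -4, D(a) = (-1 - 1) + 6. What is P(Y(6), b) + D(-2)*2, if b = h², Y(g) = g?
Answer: 104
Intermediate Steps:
D(a) = 4 (D(a) = -2 + 6 = 4)
b = 16 (b = (-4)² = 16)
P(w, T) = T*w
P(Y(6), b) + D(-2)*2 = 16*6 + 4*2 = 96 + 8 = 104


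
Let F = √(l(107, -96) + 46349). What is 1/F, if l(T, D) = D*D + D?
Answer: √55469/55469 ≈ 0.0042460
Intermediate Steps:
l(T, D) = D + D² (l(T, D) = D² + D = D + D²)
F = √55469 (F = √(-96*(1 - 96) + 46349) = √(-96*(-95) + 46349) = √(9120 + 46349) = √55469 ≈ 235.52)
1/F = 1/(√55469) = √55469/55469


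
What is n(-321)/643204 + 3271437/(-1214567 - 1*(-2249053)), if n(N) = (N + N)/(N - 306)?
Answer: 54972288310867/17383197053387 ≈ 3.1624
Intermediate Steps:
n(N) = 2*N/(-306 + N) (n(N) = (2*N)/(-306 + N) = 2*N/(-306 + N))
n(-321)/643204 + 3271437/(-1214567 - 1*(-2249053)) = (2*(-321)/(-306 - 321))/643204 + 3271437/(-1214567 - 1*(-2249053)) = (2*(-321)/(-627))*(1/643204) + 3271437/(-1214567 + 2249053) = (2*(-321)*(-1/627))*(1/643204) + 3271437/1034486 = (214/209)*(1/643204) + 3271437*(1/1034486) = 107/67214818 + 3271437/1034486 = 54972288310867/17383197053387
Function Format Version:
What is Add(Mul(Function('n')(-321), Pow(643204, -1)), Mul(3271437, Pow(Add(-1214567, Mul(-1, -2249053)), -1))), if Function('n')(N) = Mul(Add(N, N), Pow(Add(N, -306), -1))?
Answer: Rational(54972288310867, 17383197053387) ≈ 3.1624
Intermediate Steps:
Function('n')(N) = Mul(2, N, Pow(Add(-306, N), -1)) (Function('n')(N) = Mul(Mul(2, N), Pow(Add(-306, N), -1)) = Mul(2, N, Pow(Add(-306, N), -1)))
Add(Mul(Function('n')(-321), Pow(643204, -1)), Mul(3271437, Pow(Add(-1214567, Mul(-1, -2249053)), -1))) = Add(Mul(Mul(2, -321, Pow(Add(-306, -321), -1)), Pow(643204, -1)), Mul(3271437, Pow(Add(-1214567, Mul(-1, -2249053)), -1))) = Add(Mul(Mul(2, -321, Pow(-627, -1)), Rational(1, 643204)), Mul(3271437, Pow(Add(-1214567, 2249053), -1))) = Add(Mul(Mul(2, -321, Rational(-1, 627)), Rational(1, 643204)), Mul(3271437, Pow(1034486, -1))) = Add(Mul(Rational(214, 209), Rational(1, 643204)), Mul(3271437, Rational(1, 1034486))) = Add(Rational(107, 67214818), Rational(3271437, 1034486)) = Rational(54972288310867, 17383197053387)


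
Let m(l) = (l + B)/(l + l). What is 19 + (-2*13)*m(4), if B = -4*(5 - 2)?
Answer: 45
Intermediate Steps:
B = -12 (B = -4*3 = -12)
m(l) = (-12 + l)/(2*l) (m(l) = (l - 12)/(l + l) = (-12 + l)/((2*l)) = (-12 + l)*(1/(2*l)) = (-12 + l)/(2*l))
19 + (-2*13)*m(4) = 19 + (-2*13)*((1/2)*(-12 + 4)/4) = 19 - 13*(-8)/4 = 19 - 26*(-1) = 19 + 26 = 45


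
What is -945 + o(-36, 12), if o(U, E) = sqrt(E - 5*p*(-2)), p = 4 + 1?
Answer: -945 + sqrt(62) ≈ -937.13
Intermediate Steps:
p = 5
o(U, E) = sqrt(50 + E) (o(U, E) = sqrt(E - 5*5*(-2)) = sqrt(E - 25*(-2)) = sqrt(E + 50) = sqrt(50 + E))
-945 + o(-36, 12) = -945 + sqrt(50 + 12) = -945 + sqrt(62)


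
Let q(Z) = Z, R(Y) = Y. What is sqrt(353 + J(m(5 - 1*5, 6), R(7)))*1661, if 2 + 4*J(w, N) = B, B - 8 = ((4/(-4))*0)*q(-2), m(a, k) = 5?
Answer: 1661*sqrt(1418)/2 ≈ 31274.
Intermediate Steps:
B = 8 (B = 8 + ((4/(-4))*0)*(-2) = 8 + ((4*(-1/4))*0)*(-2) = 8 - 1*0*(-2) = 8 + 0*(-2) = 8 + 0 = 8)
J(w, N) = 3/2 (J(w, N) = -1/2 + (1/4)*8 = -1/2 + 2 = 3/2)
sqrt(353 + J(m(5 - 1*5, 6), R(7)))*1661 = sqrt(353 + 3/2)*1661 = sqrt(709/2)*1661 = (sqrt(1418)/2)*1661 = 1661*sqrt(1418)/2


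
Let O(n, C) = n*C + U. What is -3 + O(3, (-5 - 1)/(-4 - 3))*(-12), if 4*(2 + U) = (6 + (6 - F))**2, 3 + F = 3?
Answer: -3093/7 ≈ -441.86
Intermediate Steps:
F = 0 (F = -3 + 3 = 0)
U = 34 (U = -2 + (6 + (6 - 1*0))**2/4 = -2 + (6 + (6 + 0))**2/4 = -2 + (6 + 6)**2/4 = -2 + (1/4)*12**2 = -2 + (1/4)*144 = -2 + 36 = 34)
O(n, C) = 34 + C*n (O(n, C) = n*C + 34 = C*n + 34 = 34 + C*n)
-3 + O(3, (-5 - 1)/(-4 - 3))*(-12) = -3 + (34 + ((-5 - 1)/(-4 - 3))*3)*(-12) = -3 + (34 - 6/(-7)*3)*(-12) = -3 + (34 - 6*(-1/7)*3)*(-12) = -3 + (34 + (6/7)*3)*(-12) = -3 + (34 + 18/7)*(-12) = -3 + (256/7)*(-12) = -3 - 3072/7 = -3093/7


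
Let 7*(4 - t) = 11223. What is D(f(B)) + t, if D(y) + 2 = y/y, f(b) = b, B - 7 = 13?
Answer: -11202/7 ≈ -1600.3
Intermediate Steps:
B = 20 (B = 7 + 13 = 20)
D(y) = -1 (D(y) = -2 + y/y = -2 + 1 = -1)
t = -11195/7 (t = 4 - ⅐*11223 = 4 - 11223/7 = -11195/7 ≈ -1599.3)
D(f(B)) + t = -1 - 11195/7 = -11202/7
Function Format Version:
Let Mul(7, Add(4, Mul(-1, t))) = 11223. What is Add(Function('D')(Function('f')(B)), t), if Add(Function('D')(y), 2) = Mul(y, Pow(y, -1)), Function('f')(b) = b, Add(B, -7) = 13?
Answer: Rational(-11202, 7) ≈ -1600.3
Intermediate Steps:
B = 20 (B = Add(7, 13) = 20)
Function('D')(y) = -1 (Function('D')(y) = Add(-2, Mul(y, Pow(y, -1))) = Add(-2, 1) = -1)
t = Rational(-11195, 7) (t = Add(4, Mul(Rational(-1, 7), 11223)) = Add(4, Rational(-11223, 7)) = Rational(-11195, 7) ≈ -1599.3)
Add(Function('D')(Function('f')(B)), t) = Add(-1, Rational(-11195, 7)) = Rational(-11202, 7)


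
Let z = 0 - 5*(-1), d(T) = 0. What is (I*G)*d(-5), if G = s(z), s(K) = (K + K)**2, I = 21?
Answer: 0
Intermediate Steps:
z = 5 (z = 0 - 1*(-5) = 0 + 5 = 5)
s(K) = 4*K**2 (s(K) = (2*K)**2 = 4*K**2)
G = 100 (G = 4*5**2 = 4*25 = 100)
(I*G)*d(-5) = (21*100)*0 = 2100*0 = 0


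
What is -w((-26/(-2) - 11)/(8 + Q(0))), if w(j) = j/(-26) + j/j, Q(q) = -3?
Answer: -64/65 ≈ -0.98462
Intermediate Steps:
w(j) = 1 - j/26 (w(j) = j*(-1/26) + 1 = -j/26 + 1 = 1 - j/26)
-w((-26/(-2) - 11)/(8 + Q(0))) = -(1 - (-26/(-2) - 11)/(26*(8 - 3))) = -(1 - (-26*(-½) - 11)/(26*5)) = -(1 - (13 - 11)/(26*5)) = -(1 - 1/(13*5)) = -(1 - 1/26*⅖) = -(1 - 1/65) = -1*64/65 = -64/65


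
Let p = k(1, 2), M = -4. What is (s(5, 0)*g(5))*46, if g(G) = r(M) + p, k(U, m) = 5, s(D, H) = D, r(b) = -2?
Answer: 690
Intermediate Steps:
p = 5
g(G) = 3 (g(G) = -2 + 5 = 3)
(s(5, 0)*g(5))*46 = (5*3)*46 = 15*46 = 690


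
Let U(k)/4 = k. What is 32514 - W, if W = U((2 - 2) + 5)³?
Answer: 24514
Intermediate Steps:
U(k) = 4*k
W = 8000 (W = (4*((2 - 2) + 5))³ = (4*(0 + 5))³ = (4*5)³ = 20³ = 8000)
32514 - W = 32514 - 1*8000 = 32514 - 8000 = 24514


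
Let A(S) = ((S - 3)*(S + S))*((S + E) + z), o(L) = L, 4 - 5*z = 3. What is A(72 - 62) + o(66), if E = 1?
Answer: 1634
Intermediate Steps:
z = ⅕ (z = ⅘ - ⅕*3 = ⅘ - ⅗ = ⅕ ≈ 0.20000)
A(S) = 2*S*(-3 + S)*(6/5 + S) (A(S) = ((S - 3)*(S + S))*((S + 1) + ⅕) = ((-3 + S)*(2*S))*((1 + S) + ⅕) = (2*S*(-3 + S))*(6/5 + S) = 2*S*(-3 + S)*(6/5 + S))
A(72 - 62) + o(66) = 2*(72 - 62)*(-18 - 9*(72 - 62) + 5*(72 - 62)²)/5 + 66 = (⅖)*10*(-18 - 9*10 + 5*10²) + 66 = (⅖)*10*(-18 - 90 + 5*100) + 66 = (⅖)*10*(-18 - 90 + 500) + 66 = (⅖)*10*392 + 66 = 1568 + 66 = 1634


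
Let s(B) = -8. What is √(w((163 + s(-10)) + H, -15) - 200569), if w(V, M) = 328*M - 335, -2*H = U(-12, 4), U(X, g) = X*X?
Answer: 32*I*√201 ≈ 453.68*I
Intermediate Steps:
U(X, g) = X²
H = -72 (H = -½*(-12)² = -½*144 = -72)
w(V, M) = -335 + 328*M
√(w((163 + s(-10)) + H, -15) - 200569) = √((-335 + 328*(-15)) - 200569) = √((-335 - 4920) - 200569) = √(-5255 - 200569) = √(-205824) = 32*I*√201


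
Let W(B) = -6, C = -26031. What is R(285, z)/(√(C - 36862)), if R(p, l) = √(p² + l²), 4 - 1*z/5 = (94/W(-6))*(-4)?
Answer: -5*I*√3787227781/188679 ≈ -1.6308*I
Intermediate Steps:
z = -880/3 (z = 20 - 5*94/(-6)*(-4) = 20 - 5*94*(-⅙)*(-4) = 20 - (-235)*(-4)/3 = 20 - 5*188/3 = 20 - 940/3 = -880/3 ≈ -293.33)
R(p, l) = √(l² + p²)
R(285, z)/(√(C - 36862)) = √((-880/3)² + 285²)/(√(-26031 - 36862)) = √(774400/9 + 81225)/(√(-62893)) = √(1505425/9)/((I*√62893)) = (5*√60217/3)*(-I*√62893/62893) = -5*I*√3787227781/188679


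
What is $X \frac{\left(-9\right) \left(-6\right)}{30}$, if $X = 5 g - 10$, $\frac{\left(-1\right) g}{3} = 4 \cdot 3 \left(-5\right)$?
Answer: $1602$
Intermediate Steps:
$g = 180$ ($g = - 3 \cdot 4 \cdot 3 \left(-5\right) = - 3 \cdot 12 \left(-5\right) = \left(-3\right) \left(-60\right) = 180$)
$X = 890$ ($X = 5 \cdot 180 - 10 = 900 - 10 = 890$)
$X \frac{\left(-9\right) \left(-6\right)}{30} = 890 \frac{\left(-9\right) \left(-6\right)}{30} = 890 \cdot 54 \cdot \frac{1}{30} = 890 \cdot \frac{9}{5} = 1602$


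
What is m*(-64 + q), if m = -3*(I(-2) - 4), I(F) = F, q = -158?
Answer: -3996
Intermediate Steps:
m = 18 (m = -3*(-2 - 4) = -3*(-6) = 18)
m*(-64 + q) = 18*(-64 - 158) = 18*(-222) = -3996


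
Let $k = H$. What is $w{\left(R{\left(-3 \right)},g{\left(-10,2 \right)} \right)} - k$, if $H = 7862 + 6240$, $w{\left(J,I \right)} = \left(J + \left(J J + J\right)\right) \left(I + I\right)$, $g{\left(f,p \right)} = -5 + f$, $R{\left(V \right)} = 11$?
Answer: $-18392$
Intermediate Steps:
$w{\left(J,I \right)} = 2 I \left(J^{2} + 2 J\right)$ ($w{\left(J,I \right)} = \left(J + \left(J^{2} + J\right)\right) 2 I = \left(J + \left(J + J^{2}\right)\right) 2 I = \left(J^{2} + 2 J\right) 2 I = 2 I \left(J^{2} + 2 J\right)$)
$H = 14102$
$k = 14102$
$w{\left(R{\left(-3 \right)},g{\left(-10,2 \right)} \right)} - k = 2 \left(-5 - 10\right) 11 \left(2 + 11\right) - 14102 = 2 \left(-15\right) 11 \cdot 13 - 14102 = -4290 - 14102 = -18392$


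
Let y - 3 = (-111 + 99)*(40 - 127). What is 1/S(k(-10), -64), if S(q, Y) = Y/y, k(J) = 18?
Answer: -1047/64 ≈ -16.359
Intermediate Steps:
y = 1047 (y = 3 + (-111 + 99)*(40 - 127) = 3 - 12*(-87) = 3 + 1044 = 1047)
S(q, Y) = Y/1047
1/S(k(-10), -64) = 1/((1/1047)*(-64)) = 1/(-64/1047) = -1047/64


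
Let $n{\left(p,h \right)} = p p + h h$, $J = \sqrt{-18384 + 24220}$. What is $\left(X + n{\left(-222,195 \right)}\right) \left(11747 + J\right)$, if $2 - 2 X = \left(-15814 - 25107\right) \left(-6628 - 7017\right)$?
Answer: $- \frac{6557086416475}{2} - 558192425 \sqrt{1459} \approx -3.2999 \cdot 10^{12}$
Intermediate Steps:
$J = 2 \sqrt{1459}$ ($J = \sqrt{5836} = 2 \sqrt{1459} \approx 76.394$)
$X = - \frac{558367043}{2}$ ($X = 1 - \frac{\left(-15814 - 25107\right) \left(-6628 - 7017\right)}{2} = 1 - \frac{\left(-40921\right) \left(-13645\right)}{2} = 1 - \frac{558367045}{2} = - \frac{558367043}{2} \approx -2.7918 \cdot 10^{8}$)
$n{\left(p,h \right)} = h^{2} + p^{2}$ ($n{\left(p,h \right)} = p^{2} + h^{2} = h^{2} + p^{2}$)
$\left(X + n{\left(-222,195 \right)}\right) \left(11747 + J\right) = \left(- \frac{558367043}{2} + \left(195^{2} + \left(-222\right)^{2}\right)\right) \left(11747 + 2 \sqrt{1459}\right) = \left(- \frac{558367043}{2} + \left(38025 + 49284\right)\right) \left(11747 + 2 \sqrt{1459}\right) = \left(- \frac{558367043}{2} + 87309\right) \left(11747 + 2 \sqrt{1459}\right) = - \frac{558192425 \left(11747 + 2 \sqrt{1459}\right)}{2} = - \frac{6557086416475}{2} - 558192425 \sqrt{1459}$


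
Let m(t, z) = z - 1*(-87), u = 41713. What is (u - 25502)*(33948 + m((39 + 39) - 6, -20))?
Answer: 551417165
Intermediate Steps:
m(t, z) = 87 + z (m(t, z) = z + 87 = 87 + z)
(u - 25502)*(33948 + m((39 + 39) - 6, -20)) = (41713 - 25502)*(33948 + (87 - 20)) = 16211*(33948 + 67) = 16211*34015 = 551417165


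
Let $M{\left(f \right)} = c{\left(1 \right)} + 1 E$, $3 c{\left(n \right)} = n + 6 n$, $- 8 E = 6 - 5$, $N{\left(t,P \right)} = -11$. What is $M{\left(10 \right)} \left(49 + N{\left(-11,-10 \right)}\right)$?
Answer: $\frac{1007}{12} \approx 83.917$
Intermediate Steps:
$E = - \frac{1}{8}$ ($E = - \frac{6 - 5}{8} = \left(- \frac{1}{8}\right) 1 = - \frac{1}{8} \approx -0.125$)
$c{\left(n \right)} = \frac{7 n}{3}$ ($c{\left(n \right)} = \frac{n + 6 n}{3} = \frac{7 n}{3}$)
$M{\left(f \right)} = \frac{53}{24}$ ($M{\left(f \right)} = \frac{7}{3} \cdot 1 + 1 \left(- \frac{1}{8}\right) = \frac{7}{3} - \frac{1}{8} = \frac{53}{24}$)
$M{\left(10 \right)} \left(49 + N{\left(-11,-10 \right)}\right) = \frac{53 \left(49 - 11\right)}{24} = \frac{53}{24} \cdot 38 = \frac{1007}{12}$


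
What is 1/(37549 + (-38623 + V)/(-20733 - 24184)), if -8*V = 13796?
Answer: 89834/3373257561 ≈ 2.6631e-5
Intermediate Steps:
V = -3449/2 (V = -1/8*13796 = -3449/2 ≈ -1724.5)
1/(37549 + (-38623 + V)/(-20733 - 24184)) = 1/(37549 + (-38623 - 3449/2)/(-20733 - 24184)) = 1/(37549 - 80695/2/(-44917)) = 1/(37549 - 80695/2*(-1/44917)) = 1/(37549 + 80695/89834) = 1/(3373257561/89834) = 89834/3373257561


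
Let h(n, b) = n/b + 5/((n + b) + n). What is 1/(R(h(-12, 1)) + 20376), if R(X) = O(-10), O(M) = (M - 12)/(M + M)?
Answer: 10/203771 ≈ 4.9075e-5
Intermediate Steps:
O(M) = (-12 + M)/(2*M) (O(M) = (-12 + M)/((2*M)) = (-12 + M)*(1/(2*M)) = (-12 + M)/(2*M))
h(n, b) = 5/(b + 2*n) + n/b (h(n, b) = n/b + 5/((b + n) + n) = n/b + 5/(b + 2*n) = 5/(b + 2*n) + n/b)
R(X) = 11/10 (R(X) = (1/2)*(-12 - 10)/(-10) = (1/2)*(-1/10)*(-22) = 11/10)
1/(R(h(-12, 1)) + 20376) = 1/(11/10 + 20376) = 1/(203771/10) = 10/203771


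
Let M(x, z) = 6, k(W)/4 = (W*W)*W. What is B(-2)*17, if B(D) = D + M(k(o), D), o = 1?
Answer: 68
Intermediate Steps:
k(W) = 4*W**3 (k(W) = 4*((W*W)*W) = 4*(W**2*W) = 4*W**3)
B(D) = 6 + D (B(D) = D + 6 = 6 + D)
B(-2)*17 = (6 - 2)*17 = 4*17 = 68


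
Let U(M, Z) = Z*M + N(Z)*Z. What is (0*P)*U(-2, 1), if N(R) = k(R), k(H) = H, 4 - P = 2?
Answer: 0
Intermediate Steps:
P = 2 (P = 4 - 1*2 = 4 - 2 = 2)
N(R) = R
U(M, Z) = Z**2 + M*Z (U(M, Z) = Z*M + Z*Z = M*Z + Z**2 = Z**2 + M*Z)
(0*P)*U(-2, 1) = (0*2)*(1*(-2 + 1)) = 0*(1*(-1)) = 0*(-1) = 0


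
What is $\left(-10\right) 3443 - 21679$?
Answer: $-56109$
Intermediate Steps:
$\left(-10\right) 3443 - 21679 = -34430 - 21679 = -56109$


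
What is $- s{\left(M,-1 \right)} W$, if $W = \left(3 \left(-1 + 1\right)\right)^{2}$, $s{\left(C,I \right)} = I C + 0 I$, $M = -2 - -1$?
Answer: $0$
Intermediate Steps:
$M = -1$ ($M = -2 + 1 = -1$)
$s{\left(C,I \right)} = C I$ ($s{\left(C,I \right)} = C I + 0 = C I$)
$W = 0$ ($W = \left(3 \cdot 0\right)^{2} = 0^{2} = 0$)
$- s{\left(M,-1 \right)} W = - \left(-1\right) \left(-1\right) 0 = - 1 \cdot 0 = \left(-1\right) 0 = 0$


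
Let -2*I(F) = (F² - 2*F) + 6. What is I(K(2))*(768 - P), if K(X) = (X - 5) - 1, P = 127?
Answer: -9615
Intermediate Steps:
K(X) = -6 + X (K(X) = (-5 + X) - 1 = -6 + X)
I(F) = -3 + F - F²/2 (I(F) = -((F² - 2*F) + 6)/2 = -(6 + F² - 2*F)/2 = -3 + F - F²/2)
I(K(2))*(768 - P) = (-3 + (-6 + 2) - (-6 + 2)²/2)*(768 - 1*127) = (-3 - 4 - ½*(-4)²)*(768 - 127) = (-3 - 4 - ½*16)*641 = (-3 - 4 - 8)*641 = -15*641 = -9615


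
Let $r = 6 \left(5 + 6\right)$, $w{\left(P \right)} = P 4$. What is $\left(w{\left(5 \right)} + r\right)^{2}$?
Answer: $7396$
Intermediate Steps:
$w{\left(P \right)} = 4 P$
$r = 66$ ($r = 6 \cdot 11 = 66$)
$\left(w{\left(5 \right)} + r\right)^{2} = \left(4 \cdot 5 + 66\right)^{2} = \left(20 + 66\right)^{2} = 86^{2} = 7396$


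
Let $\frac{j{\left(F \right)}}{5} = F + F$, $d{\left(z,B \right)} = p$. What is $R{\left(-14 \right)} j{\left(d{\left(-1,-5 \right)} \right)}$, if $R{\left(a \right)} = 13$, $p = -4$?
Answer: $-520$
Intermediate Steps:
$d{\left(z,B \right)} = -4$
$j{\left(F \right)} = 10 F$ ($j{\left(F \right)} = 5 \left(F + F\right) = 5 \cdot 2 F = 10 F$)
$R{\left(-14 \right)} j{\left(d{\left(-1,-5 \right)} \right)} = 13 \cdot 10 \left(-4\right) = 13 \left(-40\right) = -520$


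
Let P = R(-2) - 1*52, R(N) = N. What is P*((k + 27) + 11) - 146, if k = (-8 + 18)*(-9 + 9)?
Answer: -2198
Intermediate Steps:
k = 0 (k = 10*0 = 0)
P = -54 (P = -2 - 1*52 = -2 - 52 = -54)
P*((k + 27) + 11) - 146 = -54*((0 + 27) + 11) - 146 = -54*(27 + 11) - 146 = -54*38 - 146 = -2052 - 146 = -2198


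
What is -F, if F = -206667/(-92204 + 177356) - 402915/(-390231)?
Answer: 5148761333/3692105568 ≈ 1.3945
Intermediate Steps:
F = -5148761333/3692105568 (F = -206667/85152 - 402915*(-1/390231) = -206667*1/85152 + 134305/130077 = -68889/28384 + 134305/130077 = -5148761333/3692105568 ≈ -1.3945)
-F = -1*(-5148761333/3692105568) = 5148761333/3692105568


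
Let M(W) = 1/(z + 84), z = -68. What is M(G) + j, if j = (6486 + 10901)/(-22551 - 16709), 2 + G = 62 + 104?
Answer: -59733/157040 ≈ -0.38037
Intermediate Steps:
G = 164 (G = -2 + (62 + 104) = -2 + 166 = 164)
j = -17387/39260 (j = 17387/(-39260) = 17387*(-1/39260) = -17387/39260 ≈ -0.44287)
M(W) = 1/16 (M(W) = 1/(-68 + 84) = 1/16)
M(G) + j = 1/16 - 17387/39260 = -59733/157040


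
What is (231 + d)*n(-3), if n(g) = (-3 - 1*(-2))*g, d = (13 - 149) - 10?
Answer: 255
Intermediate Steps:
d = -146 (d = -136 - 10 = -146)
n(g) = -g (n(g) = (-3 + 2)*g = -g)
(231 + d)*n(-3) = (231 - 146)*(-1*(-3)) = 85*3 = 255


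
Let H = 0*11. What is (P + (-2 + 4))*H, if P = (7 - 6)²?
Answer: 0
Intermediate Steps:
P = 1 (P = 1² = 1)
H = 0
(P + (-2 + 4))*H = (1 + (-2 + 4))*0 = (1 + 2)*0 = 3*0 = 0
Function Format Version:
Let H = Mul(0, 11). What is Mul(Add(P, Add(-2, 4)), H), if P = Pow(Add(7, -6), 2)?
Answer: 0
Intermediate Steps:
P = 1 (P = Pow(1, 2) = 1)
H = 0
Mul(Add(P, Add(-2, 4)), H) = Mul(Add(1, Add(-2, 4)), 0) = Mul(Add(1, 2), 0) = Mul(3, 0) = 0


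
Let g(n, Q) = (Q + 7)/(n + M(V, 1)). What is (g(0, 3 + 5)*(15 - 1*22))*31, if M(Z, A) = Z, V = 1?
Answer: -3255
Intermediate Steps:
g(n, Q) = (7 + Q)/(1 + n) (g(n, Q) = (Q + 7)/(n + 1) = (7 + Q)/(1 + n))
(g(0, 3 + 5)*(15 - 1*22))*31 = (((7 + (3 + 5))/(1 + 0))*(15 - 1*22))*31 = (((7 + 8)/1)*(15 - 22))*31 = ((1*15)*(-7))*31 = (15*(-7))*31 = -105*31 = -3255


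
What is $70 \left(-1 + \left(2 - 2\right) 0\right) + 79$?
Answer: $9$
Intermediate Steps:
$70 \left(-1 + \left(2 - 2\right) 0\right) + 79 = 70 \left(-1 + 0 \cdot 0\right) + 79 = 70 \left(-1 + 0\right) + 79 = 70 \left(-1\right) + 79 = -70 + 79 = 9$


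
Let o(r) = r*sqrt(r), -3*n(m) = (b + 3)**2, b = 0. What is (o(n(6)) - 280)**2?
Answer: 78373 + 1680*I*sqrt(3) ≈ 78373.0 + 2909.8*I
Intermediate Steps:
n(m) = -3 (n(m) = -(0 + 3)**2/3 = -1/3*3**2 = -1/3*9 = -3)
o(r) = r**(3/2)
(o(n(6)) - 280)**2 = ((-3)**(3/2) - 280)**2 = (-3*I*sqrt(3) - 280)**2 = (-280 - 3*I*sqrt(3))**2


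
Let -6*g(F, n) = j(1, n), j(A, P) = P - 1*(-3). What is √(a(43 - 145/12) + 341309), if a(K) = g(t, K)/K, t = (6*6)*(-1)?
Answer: √1691211128502/2226 ≈ 584.22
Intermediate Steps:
t = -36 (t = 36*(-1) = -36)
j(A, P) = 3 + P (j(A, P) = P + 3 = 3 + P)
g(F, n) = -½ - n/6 (g(F, n) = -(3 + n)/6 = -½ - n/6)
a(K) = (-½ - K/6)/K
√(a(43 - 145/12) + 341309) = √((-3 - (43 - 145/12))/(6*(43 - 145/12)) + 341309) = √((-3 - 1*371/12)/(6*(371/12)) + 341309) = √((⅙)*(12/371)*(-3 - 371/12) + 341309) = √((⅙)*(12/371)*(-407/12) + 341309) = √(-407/2226 + 341309) = √(759753427/2226) = √1691211128502/2226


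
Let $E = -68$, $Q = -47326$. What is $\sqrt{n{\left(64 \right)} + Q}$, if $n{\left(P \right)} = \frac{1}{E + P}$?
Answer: $\frac{i \sqrt{189305}}{2} \approx 217.55 i$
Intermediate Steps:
$n{\left(P \right)} = \frac{1}{-68 + P}$
$\sqrt{n{\left(64 \right)} + Q} = \sqrt{\frac{1}{-68 + 64} - 47326} = \sqrt{\frac{1}{-4} - 47326} = \sqrt{- \frac{1}{4} - 47326} = \sqrt{- \frac{189305}{4}} = \frac{i \sqrt{189305}}{2}$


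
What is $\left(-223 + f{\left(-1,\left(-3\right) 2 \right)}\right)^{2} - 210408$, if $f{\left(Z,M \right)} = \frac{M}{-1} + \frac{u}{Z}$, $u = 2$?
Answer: $-162447$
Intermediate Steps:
$f{\left(Z,M \right)} = - M + \frac{2}{Z}$ ($f{\left(Z,M \right)} = \frac{M}{-1} + \frac{2}{Z} = M \left(-1\right) + \frac{2}{Z} = - M + \frac{2}{Z}$)
$\left(-223 + f{\left(-1,\left(-3\right) 2 \right)}\right)^{2} - 210408 = \left(-223 + \left(- \left(-3\right) 2 + \frac{2}{-1}\right)\right)^{2} - 210408 = \left(-223 + \left(\left(-1\right) \left(-6\right) + 2 \left(-1\right)\right)\right)^{2} - 210408 = \left(-223 + \left(6 - 2\right)\right)^{2} - 210408 = \left(-223 + 4\right)^{2} - 210408 = \left(-219\right)^{2} - 210408 = 47961 - 210408 = -162447$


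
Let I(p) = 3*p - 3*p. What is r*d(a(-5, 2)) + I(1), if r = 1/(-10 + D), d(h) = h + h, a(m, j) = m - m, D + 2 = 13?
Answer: 0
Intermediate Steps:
D = 11 (D = -2 + 13 = 11)
a(m, j) = 0
d(h) = 2*h
r = 1 (r = 1/(-10 + 11) = 1/1 = 1)
I(p) = 0
r*d(a(-5, 2)) + I(1) = 1*(2*0) + 0 = 1*0 + 0 = 0 + 0 = 0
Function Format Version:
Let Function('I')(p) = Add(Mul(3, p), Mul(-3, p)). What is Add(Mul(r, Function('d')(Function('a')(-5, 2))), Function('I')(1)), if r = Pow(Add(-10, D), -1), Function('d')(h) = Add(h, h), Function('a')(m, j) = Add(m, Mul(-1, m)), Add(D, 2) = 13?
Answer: 0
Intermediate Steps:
D = 11 (D = Add(-2, 13) = 11)
Function('a')(m, j) = 0
Function('d')(h) = Mul(2, h)
r = 1 (r = Pow(Add(-10, 11), -1) = Pow(1, -1) = 1)
Function('I')(p) = 0
Add(Mul(r, Function('d')(Function('a')(-5, 2))), Function('I')(1)) = Add(Mul(1, Mul(2, 0)), 0) = Add(Mul(1, 0), 0) = Add(0, 0) = 0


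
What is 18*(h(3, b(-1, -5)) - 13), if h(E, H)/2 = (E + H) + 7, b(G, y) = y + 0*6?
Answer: -54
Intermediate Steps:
b(G, y) = y (b(G, y) = y + 0 = y)
h(E, H) = 14 + 2*E + 2*H (h(E, H) = 2*((E + H) + 7) = 2*(7 + E + H) = 14 + 2*E + 2*H)
18*(h(3, b(-1, -5)) - 13) = 18*((14 + 2*3 + 2*(-5)) - 13) = 18*((14 + 6 - 10) - 13) = 18*(10 - 13) = 18*(-3) = -54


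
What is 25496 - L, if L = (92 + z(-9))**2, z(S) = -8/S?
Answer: 1366280/81 ≈ 16868.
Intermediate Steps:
L = 698896/81 (L = (92 - 8/(-9))**2 = (92 - 8*(-1/9))**2 = (92 + 8/9)**2 = (836/9)**2 = 698896/81 ≈ 8628.3)
25496 - L = 25496 - 1*698896/81 = 25496 - 698896/81 = 1366280/81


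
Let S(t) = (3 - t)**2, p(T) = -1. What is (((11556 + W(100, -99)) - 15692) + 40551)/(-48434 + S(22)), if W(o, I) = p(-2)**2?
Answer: -36416/48073 ≈ -0.75751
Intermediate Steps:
W(o, I) = 1 (W(o, I) = (-1)**2 = 1)
(((11556 + W(100, -99)) - 15692) + 40551)/(-48434 + S(22)) = (((11556 + 1) - 15692) + 40551)/(-48434 + (-3 + 22)**2) = ((11557 - 15692) + 40551)/(-48434 + 19**2) = (-4135 + 40551)/(-48434 + 361) = 36416/(-48073) = 36416*(-1/48073) = -36416/48073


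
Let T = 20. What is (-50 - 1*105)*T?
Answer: -3100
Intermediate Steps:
(-50 - 1*105)*T = (-50 - 1*105)*20 = (-50 - 105)*20 = -155*20 = -3100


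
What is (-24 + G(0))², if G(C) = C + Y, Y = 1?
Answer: 529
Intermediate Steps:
G(C) = 1 + C (G(C) = C + 1 = 1 + C)
(-24 + G(0))² = (-24 + (1 + 0))² = (-24 + 1)² = (-23)² = 529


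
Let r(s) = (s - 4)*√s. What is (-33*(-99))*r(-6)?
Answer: -32670*I*√6 ≈ -80025.0*I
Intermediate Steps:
r(s) = √s*(-4 + s) (r(s) = (-4 + s)*√s = √s*(-4 + s))
(-33*(-99))*r(-6) = (-33*(-99))*(√(-6)*(-4 - 6)) = 3267*((I*√6)*(-10)) = 3267*(-10*I*√6) = -32670*I*√6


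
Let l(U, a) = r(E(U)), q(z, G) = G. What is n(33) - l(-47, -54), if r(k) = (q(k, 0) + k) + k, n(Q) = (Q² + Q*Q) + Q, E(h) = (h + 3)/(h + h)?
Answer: 103873/47 ≈ 2210.1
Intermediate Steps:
E(h) = (3 + h)/(2*h) (E(h) = (3 + h)/((2*h)) = (3 + h)*(1/(2*h)) = (3 + h)/(2*h))
n(Q) = Q + 2*Q² (n(Q) = (Q² + Q²) + Q = 2*Q² + Q = Q + 2*Q²)
r(k) = 2*k (r(k) = (0 + k) + k = k + k = 2*k)
l(U, a) = (3 + U)/U (l(U, a) = 2*((3 + U)/(2*U)) = (3 + U)/U)
n(33) - l(-47, -54) = 33*(1 + 2*33) - (3 - 47)/(-47) = 33*(1 + 66) - (-1)*(-44)/47 = 33*67 - 1*44/47 = 2211 - 44/47 = 103873/47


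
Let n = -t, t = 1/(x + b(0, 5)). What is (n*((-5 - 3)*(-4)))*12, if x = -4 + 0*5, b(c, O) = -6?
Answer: 192/5 ≈ 38.400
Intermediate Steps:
x = -4 (x = -4 + 0 = -4)
t = -⅒ (t = 1/(-4 - 6) = 1/(-10) = -⅒ ≈ -0.10000)
n = ⅒ (n = -1*(-⅒) = ⅒ ≈ 0.10000)
(n*((-5 - 3)*(-4)))*12 = (((-5 - 3)*(-4))/10)*12 = ((-8*(-4))/10)*12 = ((⅒)*32)*12 = (16/5)*12 = 192/5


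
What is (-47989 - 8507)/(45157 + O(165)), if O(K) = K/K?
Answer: -28248/22579 ≈ -1.2511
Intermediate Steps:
O(K) = 1
(-47989 - 8507)/(45157 + O(165)) = (-47989 - 8507)/(45157 + 1) = -56496/45158 = -56496*1/45158 = -28248/22579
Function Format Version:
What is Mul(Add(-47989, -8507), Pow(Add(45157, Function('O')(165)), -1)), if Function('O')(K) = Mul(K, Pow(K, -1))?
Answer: Rational(-28248, 22579) ≈ -1.2511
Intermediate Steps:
Function('O')(K) = 1
Mul(Add(-47989, -8507), Pow(Add(45157, Function('O')(165)), -1)) = Mul(Add(-47989, -8507), Pow(Add(45157, 1), -1)) = Mul(-56496, Pow(45158, -1)) = Mul(-56496, Rational(1, 45158)) = Rational(-28248, 22579)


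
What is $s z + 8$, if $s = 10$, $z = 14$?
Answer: $148$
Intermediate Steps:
$s z + 8 = 10 \cdot 14 + 8 = 140 + 8 = 148$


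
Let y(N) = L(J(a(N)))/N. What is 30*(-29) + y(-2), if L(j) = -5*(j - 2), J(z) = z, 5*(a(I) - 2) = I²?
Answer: -868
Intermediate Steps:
a(I) = 2 + I²/5
L(j) = 10 - 5*j (L(j) = -5*(-2 + j) = 10 - 5*j)
y(N) = -N (y(N) = (10 - 5*(2 + N²/5))/N = (10 + (-10 - N²))/N = (-N²)/N = -N)
30*(-29) + y(-2) = 30*(-29) - 1*(-2) = -870 + 2 = -868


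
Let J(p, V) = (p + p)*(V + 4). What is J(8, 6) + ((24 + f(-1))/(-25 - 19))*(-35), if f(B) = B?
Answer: 7845/44 ≈ 178.30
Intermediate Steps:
J(p, V) = 2*p*(4 + V) (J(p, V) = (2*p)*(4 + V) = 2*p*(4 + V))
J(8, 6) + ((24 + f(-1))/(-25 - 19))*(-35) = 2*8*(4 + 6) + ((24 - 1)/(-25 - 19))*(-35) = 2*8*10 + (23/(-44))*(-35) = 160 + (23*(-1/44))*(-35) = 160 - 23/44*(-35) = 160 + 805/44 = 7845/44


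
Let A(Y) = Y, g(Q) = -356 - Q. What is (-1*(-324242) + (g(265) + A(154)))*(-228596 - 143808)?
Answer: -120575105100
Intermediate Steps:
(-1*(-324242) + (g(265) + A(154)))*(-228596 - 143808) = (-1*(-324242) + ((-356 - 1*265) + 154))*(-228596 - 143808) = (324242 + ((-356 - 265) + 154))*(-372404) = (324242 + (-621 + 154))*(-372404) = (324242 - 467)*(-372404) = 323775*(-372404) = -120575105100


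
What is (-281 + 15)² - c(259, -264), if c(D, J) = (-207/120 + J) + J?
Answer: 2851429/40 ≈ 71286.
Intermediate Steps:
c(D, J) = -69/40 + 2*J (c(D, J) = (-207*1/120 + J) + J = (-69/40 + J) + J = -69/40 + 2*J)
(-281 + 15)² - c(259, -264) = (-281 + 15)² - (-69/40 + 2*(-264)) = (-266)² - (-69/40 - 528) = 70756 - 1*(-21189/40) = 70756 + 21189/40 = 2851429/40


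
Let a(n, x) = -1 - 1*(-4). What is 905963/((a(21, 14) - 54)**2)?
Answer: 905963/2601 ≈ 348.31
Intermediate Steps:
a(n, x) = 3 (a(n, x) = -1 + 4 = 3)
905963/((a(21, 14) - 54)**2) = 905963/((3 - 54)**2) = 905963/((-51)**2) = 905963/2601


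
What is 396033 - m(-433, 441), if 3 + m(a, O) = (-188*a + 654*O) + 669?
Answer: 25549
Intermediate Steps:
m(a, O) = 666 - 188*a + 654*O (m(a, O) = -3 + ((-188*a + 654*O) + 669) = -3 + (669 - 188*a + 654*O) = 666 - 188*a + 654*O)
396033 - m(-433, 441) = 396033 - (666 - 188*(-433) + 654*441) = 396033 - (666 + 81404 + 288414) = 396033 - 1*370484 = 396033 - 370484 = 25549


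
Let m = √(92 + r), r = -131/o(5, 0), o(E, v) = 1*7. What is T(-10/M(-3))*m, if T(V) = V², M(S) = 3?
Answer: 100*√399/21 ≈ 95.119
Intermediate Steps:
o(E, v) = 7
r = -131/7 ≈ -18.714
m = 3*√399/7 (m = √(92 - 131/7) = √(513/7) = 3*√399/7 ≈ 8.5607)
T(-10/M(-3))*m = (-10/3)²*(3*√399/7) = 100*(3*√399/7)/9 = 100*√399/21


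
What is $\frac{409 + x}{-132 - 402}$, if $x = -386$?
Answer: $- \frac{23}{534} \approx -0.043071$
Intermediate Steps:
$\frac{409 + x}{-132 - 402} = \frac{409 - 386}{-132 - 402} = \frac{23}{-534} = 23 \left(- \frac{1}{534}\right) = - \frac{23}{534}$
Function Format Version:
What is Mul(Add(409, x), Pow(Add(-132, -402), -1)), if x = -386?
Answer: Rational(-23, 534) ≈ -0.043071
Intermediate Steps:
Mul(Add(409, x), Pow(Add(-132, -402), -1)) = Mul(Add(409, -386), Pow(Add(-132, -402), -1)) = Mul(23, Pow(-534, -1)) = Mul(23, Rational(-1, 534)) = Rational(-23, 534)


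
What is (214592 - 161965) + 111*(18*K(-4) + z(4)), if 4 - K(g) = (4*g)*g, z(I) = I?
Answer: -66809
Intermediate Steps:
K(g) = 4 - 4*g² (K(g) = 4 - 4*g*g = 4 - 4*g²)
(214592 - 161965) + 111*(18*K(-4) + z(4)) = (214592 - 161965) + 111*(18*(4 - 4*(-4)²) + 4) = 52627 + 111*(18*(4 - 4*16) + 4) = 52627 + 111*(18*(4 - 64) + 4) = 52627 + 111*(18*(-60) + 4) = 52627 + 111*(-1080 + 4) = 52627 + 111*(-1076) = 52627 - 119436 = -66809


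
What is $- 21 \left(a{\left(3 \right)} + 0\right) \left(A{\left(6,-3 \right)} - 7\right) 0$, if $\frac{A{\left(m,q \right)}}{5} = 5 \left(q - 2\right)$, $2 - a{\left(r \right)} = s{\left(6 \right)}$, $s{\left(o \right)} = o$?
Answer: $0$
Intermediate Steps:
$a{\left(r \right)} = -4$ ($a{\left(r \right)} = 2 - 6 = -4$)
$A{\left(m,q \right)} = -50 + 25 q$ ($A{\left(m,q \right)} = 5 \cdot 5 \left(q - 2\right) = 5 \cdot 5 \left(-2 + q\right) = 5 \left(-10 + 5 q\right) = -50 + 25 q$)
$- 21 \left(a{\left(3 \right)} + 0\right) \left(A{\left(6,-3 \right)} - 7\right) 0 = - 21 \left(-4 + 0\right) \left(\left(-50 + 25 \left(-3\right)\right) - 7\right) 0 = - 21 \left(- 4 \left(\left(-50 - 75\right) - 7\right)\right) 0 = - 21 \left(- 4 \left(-125 - 7\right)\right) 0 = - 21 \left(\left(-4\right) \left(-132\right)\right) 0 = \left(-21\right) 528 \cdot 0 = \left(-11088\right) 0 = 0$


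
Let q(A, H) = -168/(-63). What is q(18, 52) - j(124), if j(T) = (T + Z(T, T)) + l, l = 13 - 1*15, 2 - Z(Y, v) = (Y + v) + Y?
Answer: 752/3 ≈ 250.67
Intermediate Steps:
Z(Y, v) = 2 - v - 2*Y (Z(Y, v) = 2 - ((Y + v) + Y) = 2 - (v + 2*Y) = 2 + (-v - 2*Y) = 2 - v - 2*Y)
q(A, H) = 8/3 (q(A, H) = -168*(-1/63) = 8/3)
l = -2 (l = 13 - 15 = -2)
j(T) = -2*T (j(T) = (T + (2 - T - 2*T)) - 2 = (T + (2 - 3*T)) - 2 = (2 - 2*T) - 2 = -2*T)
q(18, 52) - j(124) = 8/3 - (-2)*124 = 8/3 - 1*(-248) = 8/3 + 248 = 752/3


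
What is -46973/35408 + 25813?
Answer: 913939731/35408 ≈ 25812.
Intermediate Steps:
-46973/35408 + 25813 = 913939731/35408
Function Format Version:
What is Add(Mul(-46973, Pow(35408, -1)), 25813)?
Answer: Rational(913939731, 35408) ≈ 25812.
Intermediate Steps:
Add(Mul(-46973, Pow(35408, -1)), 25813) = Add(Mul(-46973, Rational(1, 35408)), 25813) = Add(Rational(-46973, 35408), 25813) = Rational(913939731, 35408)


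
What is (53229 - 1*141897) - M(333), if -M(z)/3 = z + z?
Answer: -86670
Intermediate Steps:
M(z) = -6*z (M(z) = -3*(z + z) = -6*z)
(53229 - 1*141897) - M(333) = (53229 - 1*141897) - (-6)*333 = (53229 - 141897) - 1*(-1998) = -88668 + 1998 = -86670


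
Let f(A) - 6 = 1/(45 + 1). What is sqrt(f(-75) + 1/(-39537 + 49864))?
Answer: 25*sqrt(4110146)/20654 ≈ 2.4539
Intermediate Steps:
f(A) = 277/46 (f(A) = 6 + 1/(45 + 1) = 6 + 1/46 = 277/46)
sqrt(f(-75) + 1/(-39537 + 49864)) = sqrt(277/46 + 1/(-39537 + 49864)) = sqrt(277/46 + 1/10327) = sqrt(124375/20654) = 25*sqrt(4110146)/20654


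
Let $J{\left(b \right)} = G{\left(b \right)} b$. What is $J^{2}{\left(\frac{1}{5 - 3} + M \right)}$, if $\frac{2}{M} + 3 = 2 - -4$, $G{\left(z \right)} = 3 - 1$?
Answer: $\frac{49}{9} \approx 5.4444$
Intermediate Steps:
$G{\left(z \right)} = 2$ ($G{\left(z \right)} = 3 - 1 = 2$)
$M = \frac{2}{3}$ ($M = \frac{2}{-3 + \left(2 - -4\right)} = \frac{2}{-3 + \left(2 + 4\right)} = \frac{2}{-3 + 6} = \frac{2}{3} \approx 0.66667$)
$J{\left(b \right)} = 2 b$
$J^{2}{\left(\frac{1}{5 - 3} + M \right)} = \left(2 \left(\frac{1}{5 - 3} + \frac{2}{3}\right)\right)^{2} = \left(2 \left(\frac{1}{2} + \frac{2}{3}\right)\right)^{2} = \left(2 \cdot \frac{7}{6}\right)^{2} = \left(\frac{7}{3}\right)^{2} = \frac{49}{9}$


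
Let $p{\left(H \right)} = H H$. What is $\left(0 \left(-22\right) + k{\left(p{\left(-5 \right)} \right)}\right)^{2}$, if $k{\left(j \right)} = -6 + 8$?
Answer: $4$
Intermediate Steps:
$p{\left(H \right)} = H^{2}$
$k{\left(j \right)} = 2$
$\left(0 \left(-22\right) + k{\left(p{\left(-5 \right)} \right)}\right)^{2} = \left(0 \left(-22\right) + 2\right)^{2} = \left(0 + 2\right)^{2} = 2^{2} = 4$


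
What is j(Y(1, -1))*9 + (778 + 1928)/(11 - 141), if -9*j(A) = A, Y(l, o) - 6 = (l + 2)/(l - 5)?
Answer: -6777/260 ≈ -26.065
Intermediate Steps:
Y(l, o) = 6 + (2 + l)/(-5 + l) (Y(l, o) = 6 + (l + 2)/(l - 5) = 6 + (2 + l)/(-5 + l))
j(A) = -A/9
j(Y(1, -1))*9 + (778 + 1928)/(11 - 141) = -7*(-4 + 1)/(9*(-5 + 1))*9 + (778 + 1928)/(11 - 141) = -7*(-3)/(9*(-4))*9 + 2706/(-130) = -7*(-1)*(-3)/(9*4)*9 + 2706*(-1/130) = -⅑*21/4*9 - 1353/65 = -7/12*9 - 1353/65 = -21/4 - 1353/65 = -6777/260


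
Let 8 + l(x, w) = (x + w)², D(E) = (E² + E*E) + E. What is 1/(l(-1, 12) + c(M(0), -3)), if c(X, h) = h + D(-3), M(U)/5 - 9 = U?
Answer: 1/125 ≈ 0.0080000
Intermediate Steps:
M(U) = 45 + 5*U
D(E) = E + 2*E² (D(E) = (E² + E²) + E = 2*E² + E = E + 2*E²)
l(x, w) = -8 + (w + x)² (l(x, w) = -8 + (x + w)² = -8 + (w + x)²)
c(X, h) = 15 + h (c(X, h) = h - 3*(1 + 2*(-3)) = h - 3*(1 - 6) = h - 3*(-5) = h + 15 = 15 + h)
1/(l(-1, 12) + c(M(0), -3)) = 1/((-8 + (12 - 1)²) + (15 - 3)) = 1/((-8 + 11²) + 12) = 1/((-8 + 121) + 12) = 1/(113 + 12) = 1/125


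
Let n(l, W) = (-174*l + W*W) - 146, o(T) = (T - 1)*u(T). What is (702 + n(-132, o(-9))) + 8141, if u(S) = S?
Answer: 39765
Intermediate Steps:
o(T) = T*(-1 + T) (o(T) = (T - 1)*T = (-1 + T)*T = T*(-1 + T))
n(l, W) = -146 + W**2 - 174*l (n(l, W) = (-174*l + W**2) - 146 = (W**2 - 174*l) - 146 = -146 + W**2 - 174*l)
(702 + n(-132, o(-9))) + 8141 = (702 + (-146 + (-9*(-1 - 9))**2 - 174*(-132))) + 8141 = (702 + (-146 + (-9*(-10))**2 + 22968)) + 8141 = (702 + (-146 + 90**2 + 22968)) + 8141 = (702 + (-146 + 8100 + 22968)) + 8141 = (702 + 30922) + 8141 = 31624 + 8141 = 39765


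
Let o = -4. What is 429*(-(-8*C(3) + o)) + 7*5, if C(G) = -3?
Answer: -8545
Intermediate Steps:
429*(-(-8*C(3) + o)) + 7*5 = 429*(-(-8*(-3) - 4)) + 7*5 = 429*(-(24 - 4)) + 35 = 429*(-1*20) + 35 = 429*(-20) + 35 = -8580 + 35 = -8545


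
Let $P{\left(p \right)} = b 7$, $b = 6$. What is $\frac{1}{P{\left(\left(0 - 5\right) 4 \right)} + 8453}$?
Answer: $\frac{1}{8495} \approx 0.00011772$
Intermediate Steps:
$P{\left(p \right)} = 42$ ($P{\left(p \right)} = 6 \cdot 7 = 42$)
$\frac{1}{P{\left(\left(0 - 5\right) 4 \right)} + 8453} = \frac{1}{42 + 8453} = \frac{1}{8495}$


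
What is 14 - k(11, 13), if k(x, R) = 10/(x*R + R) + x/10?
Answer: 2503/195 ≈ 12.836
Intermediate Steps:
k(x, R) = 10/(R + R*x) + x/10 (k(x, R) = 10/(R*x + R) + x*(1/10) = 10/(R + R*x) + x/10)
14 - k(11, 13) = 14 - (100 + 13*11 + 13*11**2)/(10*13*(1 + 11)) = 14 - (100 + 143 + 13*121)/(10*13*12) = 14 - (100 + 143 + 1573)/(10*13*12) = 14 - 1816/(10*13*12) = 14 - 1*227/195 = 14 - 227/195 = 2503/195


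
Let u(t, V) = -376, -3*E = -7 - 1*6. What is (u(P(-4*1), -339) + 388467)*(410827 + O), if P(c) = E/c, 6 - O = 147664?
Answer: 102133520379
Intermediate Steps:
O = -147658 (O = 6 - 1*147664 = 6 - 147664 = -147658)
E = 13/3 (E = -(-7 - 1*6)/3 = -(-7 - 6)/3 = -⅓*(-13) = 13/3 ≈ 4.3333)
P(c) = 13/(3*c)
(u(P(-4*1), -339) + 388467)*(410827 + O) = (-376 + 388467)*(410827 - 147658) = 388091*263169 = 102133520379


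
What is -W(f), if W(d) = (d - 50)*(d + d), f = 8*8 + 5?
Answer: -2622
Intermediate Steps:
f = 69 (f = 64 + 5 = 69)
W(d) = 2*d*(-50 + d) (W(d) = (-50 + d)*(2*d) = 2*d*(-50 + d))
-W(f) = -2*69*(-50 + 69) = -2*69*19 = -1*2622 = -2622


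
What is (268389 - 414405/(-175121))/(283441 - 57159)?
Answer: 23500482237/19813365061 ≈ 1.1861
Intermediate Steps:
(268389 - 414405/(-175121))/(283441 - 57159) = (268389 - 414405*(-1/175121))/226282 = (268389 + 414405/175121)*(1/226282) = (47000964474/175121)*(1/226282) = 23500482237/19813365061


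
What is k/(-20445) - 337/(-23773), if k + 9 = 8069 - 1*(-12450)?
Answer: -96138853/97207797 ≈ -0.98900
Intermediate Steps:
k = 20510 (k = -9 + (8069 - 1*(-12450)) = -9 + (8069 + 12450) = -9 + 20519 = 20510)
k/(-20445) - 337/(-23773) = 20510/(-20445) - 337/(-23773) = 20510*(-1/20445) - 337*(-1/23773) = -4102/4089 + 337/23773 = -96138853/97207797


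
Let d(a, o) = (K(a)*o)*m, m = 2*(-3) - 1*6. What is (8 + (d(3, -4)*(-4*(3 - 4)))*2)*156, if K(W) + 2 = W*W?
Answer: 420576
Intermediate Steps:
K(W) = -2 + W² (K(W) = -2 + W*W = -2 + W²)
m = -12 (m = -6 - 6 = -12)
d(a, o) = -12*o*(-2 + a²) (d(a, o) = ((-2 + a²)*o)*(-12) = (o*(-2 + a²))*(-12) = -12*o*(-2 + a²))
(8 + (d(3, -4)*(-4*(3 - 4)))*2)*156 = (8 + ((12*(-4)*(2 - 1*3²))*(-4*(3 - 4)))*2)*156 = (8 + ((12*(-4)*(2 - 1*9))*(-4*(-1)))*2)*156 = (8 + ((12*(-4)*(2 - 9))*4)*2)*156 = (8 + ((12*(-4)*(-7))*4)*2)*156 = (8 + (336*4)*2)*156 = (8 + 1344*2)*156 = (8 + 2688)*156 = 2696*156 = 420576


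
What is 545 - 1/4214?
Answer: 2296629/4214 ≈ 545.00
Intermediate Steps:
545 - 1/4214 = 2296629/4214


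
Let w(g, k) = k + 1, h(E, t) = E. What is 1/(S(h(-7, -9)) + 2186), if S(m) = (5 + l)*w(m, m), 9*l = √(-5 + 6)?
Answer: 3/6466 ≈ 0.00046397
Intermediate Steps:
l = ⅑ (l = √(-5 + 6)/9 = √1/9 = (⅑)*1 = ⅑ ≈ 0.11111)
w(g, k) = 1 + k
S(m) = 46/9 + 46*m/9 (S(m) = (5 + ⅑)*(1 + m) = 46*(1 + m)/9 = 46/9 + 46*m/9)
1/(S(h(-7, -9)) + 2186) = 1/((46/9 + (46/9)*(-7)) + 2186) = 1/((46/9 - 322/9) + 2186) = 1/(-92/3 + 2186) = 1/(6466/3) = 3/6466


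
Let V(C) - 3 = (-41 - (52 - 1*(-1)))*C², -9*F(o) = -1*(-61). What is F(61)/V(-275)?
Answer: 61/63978723 ≈ 9.5344e-7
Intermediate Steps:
F(o) = -61/9 (F(o) = -(-1)*(-61)/9 = -⅑*61 = -61/9)
V(C) = 3 - 94*C² (V(C) = 3 + (-41 - (52 - 1*(-1)))*C² = 3 + (-41 - (52 + 1))*C² = 3 + (-41 - 1*53)*C² = 3 + (-41 - 53)*C² = 3 - 94*C²)
F(61)/V(-275) = -61/(9*(3 - 94*(-275)²)) = -61/(9*(3 - 94*75625)) = -61/(9*(3 - 7108750)) = -61/9/(-7108747) = -61/9*(-1/7108747) = 61/63978723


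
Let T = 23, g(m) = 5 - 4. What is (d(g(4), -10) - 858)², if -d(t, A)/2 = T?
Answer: 817216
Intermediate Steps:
g(m) = 1
d(t, A) = -46 (d(t, A) = -2*23 = -46)
(d(g(4), -10) - 858)² = (-46 - 858)² = (-904)² = 817216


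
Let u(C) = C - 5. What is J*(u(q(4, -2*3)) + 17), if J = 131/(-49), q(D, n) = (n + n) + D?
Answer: -524/49 ≈ -10.694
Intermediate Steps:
q(D, n) = D + 2*n (q(D, n) = 2*n + D = D + 2*n)
u(C) = -5 + C
J = -131/49 (J = 131*(-1/49) = -131/49 ≈ -2.6735)
J*(u(q(4, -2*3)) + 17) = -131*((-5 + (4 + 2*(-2*3))) + 17)/49 = -131*((-5 + (4 + 2*(-6))) + 17)/49 = -131*((-5 + (4 - 12)) + 17)/49 = -131*((-5 - 8) + 17)/49 = -131*(-13 + 17)/49 = -131/49*4 = -524/49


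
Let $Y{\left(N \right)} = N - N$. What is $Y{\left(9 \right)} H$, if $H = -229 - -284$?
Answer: $0$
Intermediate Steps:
$Y{\left(N \right)} = 0$
$H = 55$ ($H = -229 + 284 = 55$)
$Y{\left(9 \right)} H = 0 \cdot 55 = 0$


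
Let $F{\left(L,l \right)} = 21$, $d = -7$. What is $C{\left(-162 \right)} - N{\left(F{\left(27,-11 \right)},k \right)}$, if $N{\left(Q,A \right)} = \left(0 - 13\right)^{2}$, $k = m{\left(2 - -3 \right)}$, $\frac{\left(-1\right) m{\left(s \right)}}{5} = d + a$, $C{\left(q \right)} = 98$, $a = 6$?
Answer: $-71$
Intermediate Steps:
$m{\left(s \right)} = 5$ ($m{\left(s \right)} = - 5 \left(-7 + 6\right) = \left(-5\right) \left(-1\right) = 5$)
$k = 5$
$N{\left(Q,A \right)} = 169$ ($N{\left(Q,A \right)} = \left(-13\right)^{2} = 169$)
$C{\left(-162 \right)} - N{\left(F{\left(27,-11 \right)},k \right)} = 98 - 169 = -71$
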